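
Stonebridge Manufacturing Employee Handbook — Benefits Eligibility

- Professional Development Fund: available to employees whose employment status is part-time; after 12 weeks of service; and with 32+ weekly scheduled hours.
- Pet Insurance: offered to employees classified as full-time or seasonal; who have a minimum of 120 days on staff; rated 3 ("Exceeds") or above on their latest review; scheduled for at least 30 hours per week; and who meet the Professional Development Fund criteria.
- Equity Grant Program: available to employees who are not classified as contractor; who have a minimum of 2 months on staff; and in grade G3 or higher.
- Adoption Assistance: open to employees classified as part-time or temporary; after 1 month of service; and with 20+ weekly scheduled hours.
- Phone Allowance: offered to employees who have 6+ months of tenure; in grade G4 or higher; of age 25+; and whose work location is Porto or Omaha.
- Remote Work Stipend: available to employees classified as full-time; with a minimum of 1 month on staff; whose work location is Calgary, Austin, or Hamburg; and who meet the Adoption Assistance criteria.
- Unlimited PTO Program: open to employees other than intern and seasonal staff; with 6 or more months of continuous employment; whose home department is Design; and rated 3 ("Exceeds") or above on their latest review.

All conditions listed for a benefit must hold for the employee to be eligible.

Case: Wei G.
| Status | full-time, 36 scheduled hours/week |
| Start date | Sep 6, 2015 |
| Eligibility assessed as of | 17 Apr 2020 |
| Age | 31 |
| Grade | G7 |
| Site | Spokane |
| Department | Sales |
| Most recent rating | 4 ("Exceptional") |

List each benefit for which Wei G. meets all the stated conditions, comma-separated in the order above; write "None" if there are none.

Service from Sep 6, 2015 to 17 Apr 2020: 1685 days.
Professional Development Fund — status full-time ✗ (requires part-time) → not eligible.
Pet Insurance — status full-time ✓; service 1685 days ≥ 120 days ✓; rating 4 ≥ 3 ✓; 36 hrs/wk ≥ 30 ✓; not eligible for Professional Development Fund ✗ → not eligible.
Equity Grant Program — status full-time ✓ (not excluded); service 1685 days ≥ 2 months (≈60 days) ✓; grade G7 ≥ G3 ✓ → eligible.
Adoption Assistance — status full-time ✗ (requires part-time or temporary) → not eligible.
Phone Allowance — service 1685 days ≥ 6 months (≈180 days) ✓; grade G7 ≥ G4 ✓; age 31 ≥ 25 ✓; site Spokane ✗ (not Porto or Omaha) → not eligible.
Remote Work Stipend — status full-time ✓; service 1685 days ≥ 1 month (≈30 days) ✓; site Spokane ✗ (not Calgary, Austin, or Hamburg) → not eligible.
Unlimited PTO Program — status full-time ✓ (not excluded); service 1685 days ≥ 6 months (≈180 days) ✓; dept Sales ✗ → not eligible.

Equity Grant Program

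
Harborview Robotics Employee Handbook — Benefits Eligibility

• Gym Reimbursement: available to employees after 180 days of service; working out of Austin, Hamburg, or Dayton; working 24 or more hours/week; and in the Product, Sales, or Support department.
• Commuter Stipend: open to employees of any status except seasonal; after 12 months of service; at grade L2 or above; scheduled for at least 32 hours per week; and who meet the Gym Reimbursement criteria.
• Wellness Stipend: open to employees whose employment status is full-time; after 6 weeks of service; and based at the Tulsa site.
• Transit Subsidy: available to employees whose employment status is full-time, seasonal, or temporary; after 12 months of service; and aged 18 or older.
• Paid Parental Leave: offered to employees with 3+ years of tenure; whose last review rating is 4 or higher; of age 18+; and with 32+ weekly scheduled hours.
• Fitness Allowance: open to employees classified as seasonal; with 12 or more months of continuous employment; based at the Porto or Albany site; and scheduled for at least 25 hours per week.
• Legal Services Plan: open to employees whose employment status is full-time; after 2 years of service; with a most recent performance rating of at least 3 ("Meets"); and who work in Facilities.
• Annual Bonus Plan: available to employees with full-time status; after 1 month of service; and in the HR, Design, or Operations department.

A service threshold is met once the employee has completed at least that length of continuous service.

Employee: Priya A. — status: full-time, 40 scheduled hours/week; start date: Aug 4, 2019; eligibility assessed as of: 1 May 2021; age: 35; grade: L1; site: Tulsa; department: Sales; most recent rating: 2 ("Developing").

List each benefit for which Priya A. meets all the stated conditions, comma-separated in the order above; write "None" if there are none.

Wellness Stipend, Transit Subsidy

Service from Aug 4, 2019 to 1 May 2021: 636 days.
Gym Reimbursement — service 636 days ≥ 180 days ✓; site Tulsa ✗ (not Austin, Hamburg, or Dayton) → not eligible.
Commuter Stipend — status full-time ✓ (not excluded); service 636 days ≥ 12 months (≈360 days) ✓; grade L1 < L2 ✗ → not eligible.
Wellness Stipend — status full-time ✓; service 636 days ≥ 6 weeks (≈42 days) ✓; site Tulsa ✓ → eligible.
Transit Subsidy — status full-time ✓; service 636 days ≥ 12 months (≈360 days) ✓; age 35 ≥ 18 ✓ → eligible.
Paid Parental Leave — service 636 days < 3 years (≈1095 days) ✗ → not eligible.
Fitness Allowance — status full-time ✗ (requires seasonal) → not eligible.
Legal Services Plan — status full-time ✓; service 636 days < 2 years (≈730 days) ✗ → not eligible.
Annual Bonus Plan — status full-time ✓; service 636 days ≥ 1 month (≈30 days) ✓; dept Sales ✗ → not eligible.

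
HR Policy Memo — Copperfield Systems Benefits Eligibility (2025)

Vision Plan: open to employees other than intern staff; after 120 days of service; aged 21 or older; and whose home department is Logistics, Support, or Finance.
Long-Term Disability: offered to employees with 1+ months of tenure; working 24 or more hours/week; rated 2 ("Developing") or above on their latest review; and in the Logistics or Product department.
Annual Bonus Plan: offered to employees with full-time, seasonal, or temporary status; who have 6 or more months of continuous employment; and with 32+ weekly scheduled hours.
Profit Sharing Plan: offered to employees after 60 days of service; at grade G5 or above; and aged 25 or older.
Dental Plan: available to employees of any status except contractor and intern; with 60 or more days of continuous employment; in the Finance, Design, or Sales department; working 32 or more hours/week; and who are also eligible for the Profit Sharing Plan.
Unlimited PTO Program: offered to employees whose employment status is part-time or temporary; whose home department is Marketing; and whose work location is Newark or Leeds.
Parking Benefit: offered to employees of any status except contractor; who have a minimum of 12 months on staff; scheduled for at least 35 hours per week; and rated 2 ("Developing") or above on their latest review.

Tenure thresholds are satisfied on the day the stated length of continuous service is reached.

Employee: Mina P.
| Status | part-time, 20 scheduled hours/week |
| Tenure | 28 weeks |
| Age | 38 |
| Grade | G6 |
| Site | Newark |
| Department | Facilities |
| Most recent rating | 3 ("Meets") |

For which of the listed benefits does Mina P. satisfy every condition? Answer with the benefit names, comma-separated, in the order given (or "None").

Profit Sharing Plan

Vision Plan — status part-time ✓ (not excluded); service 28 weeks ≥ 120 days ✓; age 38 ≥ 21 ✓; dept Facilities ✗ → not eligible.
Long-Term Disability — service 28 weeks ≥ 1 month (≈30 days) ✓; 20 hrs/wk < 24 ✗ → not eligible.
Annual Bonus Plan — status part-time ✗ (requires full-time, seasonal, or temporary) → not eligible.
Profit Sharing Plan — service 28 weeks ≥ 60 days ✓; grade G6 ≥ G5 ✓; age 38 ≥ 25 ✓ → eligible.
Dental Plan — status part-time ✓ (not excluded); service 28 weeks ≥ 60 days ✓; dept Facilities ✗ → not eligible.
Unlimited PTO Program — status part-time ✓; dept Facilities ✗ → not eligible.
Parking Benefit — status part-time ✓ (not excluded); service 28 weeks < 12 months (≈360 days) ✗ → not eligible.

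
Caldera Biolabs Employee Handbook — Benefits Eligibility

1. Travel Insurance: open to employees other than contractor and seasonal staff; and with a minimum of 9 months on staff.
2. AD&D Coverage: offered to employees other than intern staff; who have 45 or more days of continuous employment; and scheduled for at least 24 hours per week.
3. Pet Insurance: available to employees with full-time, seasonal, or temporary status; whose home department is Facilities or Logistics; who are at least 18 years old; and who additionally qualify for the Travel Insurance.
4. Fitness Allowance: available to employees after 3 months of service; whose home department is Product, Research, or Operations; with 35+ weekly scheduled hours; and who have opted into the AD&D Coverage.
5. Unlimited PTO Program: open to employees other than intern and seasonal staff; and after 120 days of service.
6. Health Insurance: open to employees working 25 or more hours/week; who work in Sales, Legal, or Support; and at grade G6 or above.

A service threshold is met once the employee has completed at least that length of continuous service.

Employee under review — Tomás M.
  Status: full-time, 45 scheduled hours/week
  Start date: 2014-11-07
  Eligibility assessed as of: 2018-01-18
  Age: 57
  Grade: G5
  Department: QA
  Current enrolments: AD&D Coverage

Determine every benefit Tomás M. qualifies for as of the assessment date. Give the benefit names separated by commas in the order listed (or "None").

Service from 2014-11-07 to 2018-01-18: 1168 days.
Travel Insurance — status full-time ✓ (not excluded); service 1168 days ≥ 9 months (≈270 days) ✓ → eligible.
AD&D Coverage — status full-time ✓ (not excluded); service 1168 days ≥ 45 days ✓; 45 hrs/wk ≥ 24 ✓ → eligible.
Pet Insurance — status full-time ✓; dept QA ✗ → not eligible.
Fitness Allowance — service 1168 days ≥ 3 months (≈90 days) ✓; dept QA ✗ → not eligible.
Unlimited PTO Program — status full-time ✓ (not excluded); service 1168 days ≥ 120 days ✓ → eligible.
Health Insurance — 45 hrs/wk ≥ 25 ✓; dept QA ✗ → not eligible.

Travel Insurance, AD&D Coverage, Unlimited PTO Program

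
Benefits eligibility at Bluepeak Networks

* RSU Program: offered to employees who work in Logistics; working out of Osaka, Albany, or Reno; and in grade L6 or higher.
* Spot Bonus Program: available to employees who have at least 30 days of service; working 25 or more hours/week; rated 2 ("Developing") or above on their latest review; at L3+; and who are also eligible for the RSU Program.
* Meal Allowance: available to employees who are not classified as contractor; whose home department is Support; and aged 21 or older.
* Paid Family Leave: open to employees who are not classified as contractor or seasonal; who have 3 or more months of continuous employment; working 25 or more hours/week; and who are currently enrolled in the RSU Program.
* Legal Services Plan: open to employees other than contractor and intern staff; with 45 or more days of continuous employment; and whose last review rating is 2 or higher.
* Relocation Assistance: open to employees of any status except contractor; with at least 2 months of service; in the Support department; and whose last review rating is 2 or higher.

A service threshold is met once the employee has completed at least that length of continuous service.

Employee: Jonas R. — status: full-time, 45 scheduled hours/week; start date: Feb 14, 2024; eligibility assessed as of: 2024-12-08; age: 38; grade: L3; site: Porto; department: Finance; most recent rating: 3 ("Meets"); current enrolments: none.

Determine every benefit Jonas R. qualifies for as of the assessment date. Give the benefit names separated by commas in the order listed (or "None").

Legal Services Plan

Service from Feb 14, 2024 to 2024-12-08: 298 days.
RSU Program — dept Finance ✗ → not eligible.
Spot Bonus Program — service 298 days ≥ 30 days ✓; 45 hrs/wk ≥ 25 ✓; rating 3 ≥ 2 ✓; grade L3 ≥ L3 ✓; not eligible for RSU Program ✗ → not eligible.
Meal Allowance — status full-time ✓ (not excluded); dept Finance ✗ → not eligible.
Paid Family Leave — status full-time ✓ (not excluded); service 298 days ≥ 3 months (≈90 days) ✓; 45 hrs/wk ≥ 25 ✓; not enrolled in RSU Program ✗ → not eligible.
Legal Services Plan — status full-time ✓ (not excluded); service 298 days ≥ 45 days ✓; rating 3 ≥ 2 ✓ → eligible.
Relocation Assistance — status full-time ✓ (not excluded); service 298 days ≥ 2 months (≈60 days) ✓; dept Finance ✗ → not eligible.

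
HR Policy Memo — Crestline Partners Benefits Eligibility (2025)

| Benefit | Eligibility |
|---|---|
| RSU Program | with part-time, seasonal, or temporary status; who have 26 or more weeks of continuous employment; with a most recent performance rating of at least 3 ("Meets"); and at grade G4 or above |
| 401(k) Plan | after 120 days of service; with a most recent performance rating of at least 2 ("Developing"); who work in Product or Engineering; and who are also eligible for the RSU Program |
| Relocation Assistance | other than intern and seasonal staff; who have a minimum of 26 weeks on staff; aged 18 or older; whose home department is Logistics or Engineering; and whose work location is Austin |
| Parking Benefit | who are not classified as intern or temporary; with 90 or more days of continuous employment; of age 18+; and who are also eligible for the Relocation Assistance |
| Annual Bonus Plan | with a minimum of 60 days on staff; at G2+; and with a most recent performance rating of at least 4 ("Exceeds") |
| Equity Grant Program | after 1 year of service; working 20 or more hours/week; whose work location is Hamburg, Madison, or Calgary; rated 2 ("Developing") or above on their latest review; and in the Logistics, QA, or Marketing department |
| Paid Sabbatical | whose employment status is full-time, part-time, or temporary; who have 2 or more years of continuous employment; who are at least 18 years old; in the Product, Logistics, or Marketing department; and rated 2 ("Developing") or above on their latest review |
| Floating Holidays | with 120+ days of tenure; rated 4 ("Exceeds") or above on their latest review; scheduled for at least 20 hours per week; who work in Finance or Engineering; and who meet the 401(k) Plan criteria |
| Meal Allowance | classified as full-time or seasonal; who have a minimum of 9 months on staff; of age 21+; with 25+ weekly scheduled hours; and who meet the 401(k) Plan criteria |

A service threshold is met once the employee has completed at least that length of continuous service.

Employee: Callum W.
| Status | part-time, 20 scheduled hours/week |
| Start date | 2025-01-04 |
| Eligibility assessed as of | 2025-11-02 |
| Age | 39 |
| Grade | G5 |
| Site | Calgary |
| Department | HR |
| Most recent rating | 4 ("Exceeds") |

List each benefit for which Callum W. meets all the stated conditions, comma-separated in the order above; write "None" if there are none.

Service from 2025-01-04 to 2025-11-02: 302 days.
RSU Program — status part-time ✓; service 302 days ≥ 26 weeks (≈182 days) ✓; rating 4 ≥ 3 ✓; grade G5 ≥ G4 ✓ → eligible.
401(k) Plan — service 302 days ≥ 120 days ✓; rating 4 ≥ 2 ✓; dept HR ✗ → not eligible.
Relocation Assistance — status part-time ✓ (not excluded); service 302 days ≥ 26 weeks (≈182 days) ✓; age 39 ≥ 18 ✓; dept HR ✗ → not eligible.
Parking Benefit — status part-time ✓ (not excluded); service 302 days ≥ 90 days ✓; age 39 ≥ 18 ✓; not eligible for Relocation Assistance ✗ → not eligible.
Annual Bonus Plan — service 302 days ≥ 60 days ✓; grade G5 ≥ G2 ✓; rating 4 ≥ 4 ✓ → eligible.
Equity Grant Program — service 302 days < 1 year (≈365 days) ✗ → not eligible.
Paid Sabbatical — status part-time ✓; service 302 days < 2 years (≈730 days) ✗ → not eligible.
Floating Holidays — service 302 days ≥ 120 days ✓; rating 4 ≥ 4 ✓; 20 hrs/wk ≥ 20 ✓; dept HR ✗ → not eligible.
Meal Allowance — status part-time ✗ (requires full-time or seasonal) → not eligible.

RSU Program, Annual Bonus Plan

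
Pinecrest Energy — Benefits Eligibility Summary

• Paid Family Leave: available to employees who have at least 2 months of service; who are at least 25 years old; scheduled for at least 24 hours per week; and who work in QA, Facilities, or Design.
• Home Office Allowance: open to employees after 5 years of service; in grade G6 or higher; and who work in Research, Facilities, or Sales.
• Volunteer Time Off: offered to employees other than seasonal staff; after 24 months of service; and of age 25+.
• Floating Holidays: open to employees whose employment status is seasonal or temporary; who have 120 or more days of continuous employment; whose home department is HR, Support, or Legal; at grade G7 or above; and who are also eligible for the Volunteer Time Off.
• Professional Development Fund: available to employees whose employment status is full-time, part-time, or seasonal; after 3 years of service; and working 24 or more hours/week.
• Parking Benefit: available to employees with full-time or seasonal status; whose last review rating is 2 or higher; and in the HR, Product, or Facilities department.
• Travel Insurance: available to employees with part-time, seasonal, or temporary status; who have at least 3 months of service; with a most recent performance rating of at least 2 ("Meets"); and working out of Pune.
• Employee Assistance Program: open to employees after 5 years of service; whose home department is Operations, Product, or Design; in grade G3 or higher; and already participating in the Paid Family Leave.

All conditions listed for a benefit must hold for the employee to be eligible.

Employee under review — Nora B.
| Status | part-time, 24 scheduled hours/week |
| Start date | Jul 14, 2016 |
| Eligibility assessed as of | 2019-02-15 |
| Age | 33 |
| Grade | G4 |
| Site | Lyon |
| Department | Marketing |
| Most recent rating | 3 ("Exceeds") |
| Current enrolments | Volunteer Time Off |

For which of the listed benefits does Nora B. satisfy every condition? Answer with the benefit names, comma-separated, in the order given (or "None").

Volunteer Time Off

Service from Jul 14, 2016 to 2019-02-15: 946 days.
Paid Family Leave — service 946 days ≥ 2 months (≈60 days) ✓; age 33 ≥ 25 ✓; 24 hrs/wk ≥ 24 ✓; dept Marketing ✗ → not eligible.
Home Office Allowance — service 946 days < 5 years (≈1825 days) ✗ → not eligible.
Volunteer Time Off — status part-time ✓ (not excluded); service 946 days ≥ 24 months (≈720 days) ✓; age 33 ≥ 25 ✓ → eligible.
Floating Holidays — status part-time ✗ (requires seasonal or temporary) → not eligible.
Professional Development Fund — status part-time ✓; service 946 days < 3 years (≈1095 days) ✗ → not eligible.
Parking Benefit — status part-time ✗ (requires full-time or seasonal) → not eligible.
Travel Insurance — status part-time ✓; service 946 days ≥ 3 months (≈90 days) ✓; rating 3 ≥ 2 ✓; site Lyon ✗ (not Pune) → not eligible.
Employee Assistance Program — service 946 days < 5 years (≈1825 days) ✗ → not eligible.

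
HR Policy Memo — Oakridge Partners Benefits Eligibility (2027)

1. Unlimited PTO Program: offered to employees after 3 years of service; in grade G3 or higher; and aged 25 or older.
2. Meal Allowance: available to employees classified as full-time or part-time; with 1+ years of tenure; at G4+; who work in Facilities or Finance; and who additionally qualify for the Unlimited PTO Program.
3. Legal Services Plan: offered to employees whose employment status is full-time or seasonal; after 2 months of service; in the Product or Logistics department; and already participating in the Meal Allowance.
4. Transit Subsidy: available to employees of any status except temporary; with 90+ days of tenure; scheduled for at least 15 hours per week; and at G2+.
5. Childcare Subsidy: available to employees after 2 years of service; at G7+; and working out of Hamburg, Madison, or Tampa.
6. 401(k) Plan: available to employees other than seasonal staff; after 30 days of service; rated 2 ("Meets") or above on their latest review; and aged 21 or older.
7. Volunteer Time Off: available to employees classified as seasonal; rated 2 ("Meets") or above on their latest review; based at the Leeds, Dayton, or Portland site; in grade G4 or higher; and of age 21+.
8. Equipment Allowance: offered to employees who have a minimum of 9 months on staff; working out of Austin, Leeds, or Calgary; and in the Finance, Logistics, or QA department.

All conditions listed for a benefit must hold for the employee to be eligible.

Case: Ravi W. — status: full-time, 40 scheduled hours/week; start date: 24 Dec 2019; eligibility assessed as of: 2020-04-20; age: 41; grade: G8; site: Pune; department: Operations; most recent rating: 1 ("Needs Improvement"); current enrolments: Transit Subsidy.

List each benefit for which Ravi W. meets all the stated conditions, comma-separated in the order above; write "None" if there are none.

Service from 24 Dec 2019 to 2020-04-20: 118 days.
Unlimited PTO Program — service 118 days < 3 years (≈1095 days) ✗ → not eligible.
Meal Allowance — status full-time ✓; service 118 days < 1 year (≈365 days) ✗ → not eligible.
Legal Services Plan — status full-time ✓; service 118 days ≥ 2 months (≈60 days) ✓; dept Operations ✗ → not eligible.
Transit Subsidy — status full-time ✓ (not excluded); service 118 days ≥ 90 days ✓; 40 hrs/wk ≥ 15 ✓; grade G8 ≥ G2 ✓ → eligible.
Childcare Subsidy — service 118 days < 2 years (≈730 days) ✗ → not eligible.
401(k) Plan — status full-time ✓ (not excluded); service 118 days ≥ 30 days ✓; rating 1 < 2 ✗ → not eligible.
Volunteer Time Off — status full-time ✗ (requires seasonal) → not eligible.
Equipment Allowance — service 118 days < 9 months (≈270 days) ✗ → not eligible.

Transit Subsidy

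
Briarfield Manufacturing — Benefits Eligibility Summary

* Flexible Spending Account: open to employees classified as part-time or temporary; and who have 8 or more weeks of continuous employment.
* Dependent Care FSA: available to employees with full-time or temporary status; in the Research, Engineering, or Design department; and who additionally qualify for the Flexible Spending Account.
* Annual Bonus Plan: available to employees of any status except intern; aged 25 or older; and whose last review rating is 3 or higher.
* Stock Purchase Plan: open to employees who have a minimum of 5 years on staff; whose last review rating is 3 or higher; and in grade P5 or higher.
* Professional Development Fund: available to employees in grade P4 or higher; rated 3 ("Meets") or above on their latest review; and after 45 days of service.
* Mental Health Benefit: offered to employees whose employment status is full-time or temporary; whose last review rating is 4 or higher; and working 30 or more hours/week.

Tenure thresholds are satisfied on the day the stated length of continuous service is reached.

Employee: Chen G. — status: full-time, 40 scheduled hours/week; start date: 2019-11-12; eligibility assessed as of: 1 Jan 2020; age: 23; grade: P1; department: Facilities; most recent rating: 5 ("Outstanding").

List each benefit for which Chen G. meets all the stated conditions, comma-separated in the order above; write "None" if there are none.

Service from 2019-11-12 to 1 Jan 2020: 50 days.
Flexible Spending Account — status full-time ✗ (requires part-time or temporary) → not eligible.
Dependent Care FSA — status full-time ✓; dept Facilities ✗ → not eligible.
Annual Bonus Plan — status full-time ✓ (not excluded); age 23 < 25 ✗ → not eligible.
Stock Purchase Plan — service 50 days < 5 years (≈1825 days) ✗ → not eligible.
Professional Development Fund — grade P1 < P4 ✗ → not eligible.
Mental Health Benefit — status full-time ✓; rating 5 ≥ 4 ✓; 40 hrs/wk ≥ 30 ✓ → eligible.

Mental Health Benefit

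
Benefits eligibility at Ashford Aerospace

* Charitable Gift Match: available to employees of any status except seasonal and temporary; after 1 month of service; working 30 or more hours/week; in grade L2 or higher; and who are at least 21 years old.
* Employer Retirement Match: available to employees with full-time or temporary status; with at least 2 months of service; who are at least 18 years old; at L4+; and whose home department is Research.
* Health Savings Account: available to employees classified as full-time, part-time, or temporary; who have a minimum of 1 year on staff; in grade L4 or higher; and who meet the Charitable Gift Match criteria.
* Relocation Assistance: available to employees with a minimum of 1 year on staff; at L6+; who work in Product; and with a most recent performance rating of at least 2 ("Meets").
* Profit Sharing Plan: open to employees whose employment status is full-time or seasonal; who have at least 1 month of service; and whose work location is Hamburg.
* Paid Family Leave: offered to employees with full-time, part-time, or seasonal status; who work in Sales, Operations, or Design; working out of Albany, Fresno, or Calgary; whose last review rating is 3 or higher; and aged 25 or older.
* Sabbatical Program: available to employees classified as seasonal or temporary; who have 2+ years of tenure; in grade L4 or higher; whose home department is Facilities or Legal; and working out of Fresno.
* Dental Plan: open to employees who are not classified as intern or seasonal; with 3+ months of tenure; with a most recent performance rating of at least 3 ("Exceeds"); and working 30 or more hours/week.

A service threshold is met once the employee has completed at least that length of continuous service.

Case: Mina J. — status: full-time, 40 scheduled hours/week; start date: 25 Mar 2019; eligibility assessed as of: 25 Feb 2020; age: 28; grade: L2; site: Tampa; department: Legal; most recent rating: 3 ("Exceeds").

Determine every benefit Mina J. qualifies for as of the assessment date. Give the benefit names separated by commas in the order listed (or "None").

Service from 25 Mar 2019 to 25 Feb 2020: 337 days.
Charitable Gift Match — status full-time ✓ (not excluded); service 337 days ≥ 1 month (≈30 days) ✓; 40 hrs/wk ≥ 30 ✓; grade L2 ≥ L2 ✓; age 28 ≥ 21 ✓ → eligible.
Employer Retirement Match — status full-time ✓; service 337 days ≥ 2 months (≈60 days) ✓; age 28 ≥ 18 ✓; grade L2 < L4 ✗ → not eligible.
Health Savings Account — status full-time ✓; service 337 days < 1 year (≈365 days) ✗ → not eligible.
Relocation Assistance — service 337 days < 1 year (≈365 days) ✗ → not eligible.
Profit Sharing Plan — status full-time ✓; service 337 days ≥ 1 month (≈30 days) ✓; site Tampa ✗ (not Hamburg) → not eligible.
Paid Family Leave — status full-time ✓; dept Legal ✗ → not eligible.
Sabbatical Program — status full-time ✗ (requires seasonal or temporary) → not eligible.
Dental Plan — status full-time ✓ (not excluded); service 337 days ≥ 3 months (≈90 days) ✓; rating 3 ≥ 3 ✓; 40 hrs/wk ≥ 30 ✓ → eligible.

Charitable Gift Match, Dental Plan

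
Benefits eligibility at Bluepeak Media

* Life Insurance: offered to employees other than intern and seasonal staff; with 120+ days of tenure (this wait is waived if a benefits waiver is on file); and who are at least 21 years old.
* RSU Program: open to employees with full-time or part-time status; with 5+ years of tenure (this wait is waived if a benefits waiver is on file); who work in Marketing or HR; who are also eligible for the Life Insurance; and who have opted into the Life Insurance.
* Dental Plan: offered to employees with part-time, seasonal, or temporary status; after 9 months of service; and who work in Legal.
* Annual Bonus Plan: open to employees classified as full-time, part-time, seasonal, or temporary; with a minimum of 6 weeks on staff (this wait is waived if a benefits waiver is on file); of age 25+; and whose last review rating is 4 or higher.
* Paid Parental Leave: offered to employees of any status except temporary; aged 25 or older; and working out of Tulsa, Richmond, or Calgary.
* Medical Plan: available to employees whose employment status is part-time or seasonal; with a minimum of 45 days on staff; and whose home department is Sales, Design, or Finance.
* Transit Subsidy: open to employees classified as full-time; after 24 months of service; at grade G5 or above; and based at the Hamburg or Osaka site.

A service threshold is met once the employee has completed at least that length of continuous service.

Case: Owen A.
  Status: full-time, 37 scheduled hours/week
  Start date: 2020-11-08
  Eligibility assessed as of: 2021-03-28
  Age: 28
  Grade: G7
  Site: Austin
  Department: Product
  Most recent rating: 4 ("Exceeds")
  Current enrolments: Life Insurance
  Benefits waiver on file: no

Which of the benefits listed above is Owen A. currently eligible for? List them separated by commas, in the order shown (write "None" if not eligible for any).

Service from 2020-11-08 to 2021-03-28: 140 days.
Life Insurance — status full-time ✓ (not excluded); no waiver, service 140 days ≥ 120 days ✓; age 28 ≥ 21 ✓ → eligible.
RSU Program — status full-time ✓; no waiver, service 140 days < 5 years (≈1825 days) ✗ → not eligible.
Dental Plan — status full-time ✗ (requires part-time, seasonal, or temporary) → not eligible.
Annual Bonus Plan — status full-time ✓; no waiver, service 140 days ≥ 6 weeks (≈42 days) ✓; age 28 ≥ 25 ✓; rating 4 ≥ 4 ✓ → eligible.
Paid Parental Leave — status full-time ✓ (not excluded); age 28 ≥ 25 ✓; site Austin ✗ (not Tulsa, Richmond, or Calgary) → not eligible.
Medical Plan — status full-time ✗ (requires part-time or seasonal) → not eligible.
Transit Subsidy — status full-time ✓; service 140 days < 24 months (≈720 days) ✗ → not eligible.

Life Insurance, Annual Bonus Plan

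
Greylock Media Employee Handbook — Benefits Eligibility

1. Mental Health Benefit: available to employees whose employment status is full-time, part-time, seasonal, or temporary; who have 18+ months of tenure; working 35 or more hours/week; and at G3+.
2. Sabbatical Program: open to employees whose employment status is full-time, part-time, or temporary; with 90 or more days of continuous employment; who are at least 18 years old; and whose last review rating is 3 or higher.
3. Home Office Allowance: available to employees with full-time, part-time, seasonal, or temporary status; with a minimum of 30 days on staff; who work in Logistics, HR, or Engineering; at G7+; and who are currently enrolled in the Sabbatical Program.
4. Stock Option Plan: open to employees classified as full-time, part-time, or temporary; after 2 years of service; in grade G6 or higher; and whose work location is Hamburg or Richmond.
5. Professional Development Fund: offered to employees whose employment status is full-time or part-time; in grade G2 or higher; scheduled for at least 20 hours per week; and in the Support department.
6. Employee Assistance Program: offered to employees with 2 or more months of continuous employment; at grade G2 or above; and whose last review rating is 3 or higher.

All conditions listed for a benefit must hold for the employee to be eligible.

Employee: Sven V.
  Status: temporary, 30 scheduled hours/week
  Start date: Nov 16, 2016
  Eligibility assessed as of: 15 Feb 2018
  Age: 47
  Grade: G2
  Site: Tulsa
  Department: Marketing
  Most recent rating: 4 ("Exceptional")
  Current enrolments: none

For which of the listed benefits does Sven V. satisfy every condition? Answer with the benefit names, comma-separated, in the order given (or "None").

Sabbatical Program, Employee Assistance Program

Service from Nov 16, 2016 to 15 Feb 2018: 456 days.
Mental Health Benefit — status temporary ✓; service 456 days < 18 months (≈540 days) ✗ → not eligible.
Sabbatical Program — status temporary ✓; service 456 days ≥ 90 days ✓; age 47 ≥ 18 ✓; rating 4 ≥ 3 ✓ → eligible.
Home Office Allowance — status temporary ✓; service 456 days ≥ 30 days ✓; dept Marketing ✗ → not eligible.
Stock Option Plan — status temporary ✓; service 456 days < 2 years (≈730 days) ✗ → not eligible.
Professional Development Fund — status temporary ✗ (requires full-time or part-time) → not eligible.
Employee Assistance Program — service 456 days ≥ 2 months (≈60 days) ✓; grade G2 ≥ G2 ✓; rating 4 ≥ 3 ✓ → eligible.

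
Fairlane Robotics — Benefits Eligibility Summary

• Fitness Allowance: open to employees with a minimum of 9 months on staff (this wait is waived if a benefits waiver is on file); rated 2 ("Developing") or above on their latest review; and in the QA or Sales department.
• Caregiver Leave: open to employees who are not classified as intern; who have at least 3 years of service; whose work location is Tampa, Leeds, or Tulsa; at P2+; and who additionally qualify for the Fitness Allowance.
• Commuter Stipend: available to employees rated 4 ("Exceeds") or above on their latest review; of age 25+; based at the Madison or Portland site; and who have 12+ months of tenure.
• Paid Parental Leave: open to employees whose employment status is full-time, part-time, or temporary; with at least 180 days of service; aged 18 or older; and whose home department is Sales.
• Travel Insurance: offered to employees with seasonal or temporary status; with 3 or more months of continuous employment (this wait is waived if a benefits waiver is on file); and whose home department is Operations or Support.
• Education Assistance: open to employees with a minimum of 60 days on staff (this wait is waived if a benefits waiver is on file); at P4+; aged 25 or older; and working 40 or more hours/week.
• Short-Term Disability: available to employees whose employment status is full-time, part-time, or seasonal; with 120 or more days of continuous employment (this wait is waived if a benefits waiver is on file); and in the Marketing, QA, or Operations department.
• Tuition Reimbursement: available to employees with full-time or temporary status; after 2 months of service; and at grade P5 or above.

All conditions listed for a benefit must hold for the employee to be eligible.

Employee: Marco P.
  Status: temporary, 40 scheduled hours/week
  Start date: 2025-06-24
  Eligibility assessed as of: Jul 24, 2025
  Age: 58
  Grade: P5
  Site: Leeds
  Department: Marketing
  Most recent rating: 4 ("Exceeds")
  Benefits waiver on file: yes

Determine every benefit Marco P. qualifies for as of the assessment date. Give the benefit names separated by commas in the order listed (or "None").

Service from 2025-06-24 to Jul 24, 2025: 30 days.
Fitness Allowance — benefits waiver on file ✓; rating 4 ≥ 2 ✓; dept Marketing ✗ → not eligible.
Caregiver Leave — status temporary ✓ (not excluded); service 30 days < 3 years (≈1095 days) ✗ → not eligible.
Commuter Stipend — rating 4 ≥ 4 ✓; age 58 ≥ 25 ✓; site Leeds ✗ (not Madison or Portland) → not eligible.
Paid Parental Leave — status temporary ✓; service 30 days < 180 days ✗ → not eligible.
Travel Insurance — status temporary ✓; benefits waiver on file ✓; dept Marketing ✗ → not eligible.
Education Assistance — benefits waiver on file ✓; grade P5 ≥ P4 ✓; age 58 ≥ 25 ✓; 40 hrs/wk ≥ 40 ✓ → eligible.
Short-Term Disability — status temporary ✗ (requires full-time, part-time, or seasonal) → not eligible.
Tuition Reimbursement — status temporary ✓; service 30 days < 2 months (≈60 days) ✗ → not eligible.

Education Assistance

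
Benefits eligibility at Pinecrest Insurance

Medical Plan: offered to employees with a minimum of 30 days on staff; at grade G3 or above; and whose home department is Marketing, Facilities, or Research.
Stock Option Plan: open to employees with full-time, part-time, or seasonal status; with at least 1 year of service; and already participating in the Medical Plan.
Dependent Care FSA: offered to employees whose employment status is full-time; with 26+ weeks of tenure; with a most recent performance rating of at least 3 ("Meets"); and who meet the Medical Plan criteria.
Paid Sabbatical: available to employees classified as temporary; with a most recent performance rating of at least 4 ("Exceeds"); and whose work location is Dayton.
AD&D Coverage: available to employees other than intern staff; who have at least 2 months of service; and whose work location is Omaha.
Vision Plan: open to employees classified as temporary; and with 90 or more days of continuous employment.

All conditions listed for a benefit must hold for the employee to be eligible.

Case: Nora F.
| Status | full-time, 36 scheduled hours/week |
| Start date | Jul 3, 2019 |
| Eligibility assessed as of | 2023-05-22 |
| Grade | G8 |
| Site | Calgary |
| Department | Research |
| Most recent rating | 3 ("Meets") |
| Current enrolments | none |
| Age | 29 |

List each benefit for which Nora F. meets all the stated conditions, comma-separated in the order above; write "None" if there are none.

Service from Jul 3, 2019 to 2023-05-22: 1419 days.
Medical Plan — service 1419 days ≥ 30 days ✓; grade G8 ≥ G3 ✓; dept Research ✓ → eligible.
Stock Option Plan — status full-time ✓; service 1419 days ≥ 1 year (≈365 days) ✓; not enrolled in Medical Plan ✗ → not eligible.
Dependent Care FSA — status full-time ✓; service 1419 days ≥ 26 weeks (≈182 days) ✓; rating 3 ≥ 3 ✓; eligible for Medical Plan ✓ → eligible.
Paid Sabbatical — status full-time ✗ (requires temporary) → not eligible.
AD&D Coverage — status full-time ✓ (not excluded); service 1419 days ≥ 2 months (≈60 days) ✓; site Calgary ✗ (not Omaha) → not eligible.
Vision Plan — status full-time ✗ (requires temporary) → not eligible.

Medical Plan, Dependent Care FSA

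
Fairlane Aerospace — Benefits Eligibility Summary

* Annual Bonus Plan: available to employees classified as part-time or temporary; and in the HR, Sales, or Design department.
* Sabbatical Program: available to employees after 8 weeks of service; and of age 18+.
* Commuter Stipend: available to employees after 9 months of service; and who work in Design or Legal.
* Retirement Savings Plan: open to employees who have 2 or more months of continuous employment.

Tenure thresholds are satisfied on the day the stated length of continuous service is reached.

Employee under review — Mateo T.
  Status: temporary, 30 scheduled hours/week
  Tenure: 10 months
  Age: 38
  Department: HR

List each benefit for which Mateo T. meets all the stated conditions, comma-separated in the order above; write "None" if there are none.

Annual Bonus Plan, Sabbatical Program, Retirement Savings Plan

Annual Bonus Plan — status temporary ✓; dept HR ✓ → eligible.
Sabbatical Program — service 10 months ≥ 8 weeks (≈56 days) ✓; age 38 ≥ 18 ✓ → eligible.
Commuter Stipend — service 10 months ≥ 9 months ✓; dept HR ✗ → not eligible.
Retirement Savings Plan — service 10 months ≥ 2 months ✓ → eligible.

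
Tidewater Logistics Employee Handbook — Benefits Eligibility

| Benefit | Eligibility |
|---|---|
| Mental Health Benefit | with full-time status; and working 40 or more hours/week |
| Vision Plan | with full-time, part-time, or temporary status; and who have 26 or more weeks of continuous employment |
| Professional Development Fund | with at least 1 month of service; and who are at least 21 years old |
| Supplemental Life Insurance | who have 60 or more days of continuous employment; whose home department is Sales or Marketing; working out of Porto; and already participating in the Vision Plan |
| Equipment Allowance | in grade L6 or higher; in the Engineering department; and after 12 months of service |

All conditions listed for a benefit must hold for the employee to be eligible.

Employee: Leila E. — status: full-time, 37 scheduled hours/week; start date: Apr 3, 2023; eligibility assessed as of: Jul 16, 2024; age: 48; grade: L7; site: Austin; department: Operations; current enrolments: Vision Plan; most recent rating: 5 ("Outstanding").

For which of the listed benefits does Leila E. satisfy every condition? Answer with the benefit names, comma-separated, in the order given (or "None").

Vision Plan, Professional Development Fund

Service from Apr 3, 2023 to Jul 16, 2024: 470 days.
Mental Health Benefit — status full-time ✓; 37 hrs/wk < 40 ✗ → not eligible.
Vision Plan — status full-time ✓; service 470 days ≥ 26 weeks (≈182 days) ✓ → eligible.
Professional Development Fund — service 470 days ≥ 1 month (≈30 days) ✓; age 48 ≥ 21 ✓ → eligible.
Supplemental Life Insurance — service 470 days ≥ 60 days ✓; dept Operations ✗ → not eligible.
Equipment Allowance — grade L7 ≥ L6 ✓; dept Operations ✗ → not eligible.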